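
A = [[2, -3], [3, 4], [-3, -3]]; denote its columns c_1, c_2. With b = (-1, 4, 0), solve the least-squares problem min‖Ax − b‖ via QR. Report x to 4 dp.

x = (0.1052, 0.5124)

e_1 = c_1/‖c_1‖ = (2, 3, -3)/4.6904 = (0.4264, 0.6396, -0.6396).
r_{12} = e_1·c_2 = 3.1980.
u_2 = c_2 − 3.1980·e_1 = (-4.3636, 1.9545, -0.9545).
‖u_2‖ = 4.8757, so e_2 = (-0.8950, 0.4009, -0.1958).
Qᵀb = (2.1320, 2.4985).
Back-substitute: x_2 = 2.4985/4.8757 = 0.5124.
x_1 = (2.1320 − 3.1980·0.5124)/4.6904 = 0.1052.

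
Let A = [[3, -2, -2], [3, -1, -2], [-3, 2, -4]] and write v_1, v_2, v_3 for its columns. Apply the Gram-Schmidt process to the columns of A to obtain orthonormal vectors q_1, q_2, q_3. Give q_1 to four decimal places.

v_1 = (3, 3, -3); ‖v_1‖ = 5.1962, so q_1 = (0.5774, 0.5774, -0.5774).

q_1 = (0.5774, 0.5774, -0.5774)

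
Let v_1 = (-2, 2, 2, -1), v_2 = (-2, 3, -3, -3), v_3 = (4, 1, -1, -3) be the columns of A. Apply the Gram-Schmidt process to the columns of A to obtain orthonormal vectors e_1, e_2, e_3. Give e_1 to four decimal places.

e_1 = (-0.5547, 0.5547, 0.5547, -0.2774)

e_1 = v_1/‖v_1‖ = (-2, 2, 2, -1)/3.6056 = (-0.5547, 0.5547, 0.5547, -0.2774).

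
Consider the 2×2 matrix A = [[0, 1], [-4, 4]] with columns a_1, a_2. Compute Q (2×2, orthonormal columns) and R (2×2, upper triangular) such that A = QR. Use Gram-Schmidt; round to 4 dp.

q_1 = a_1/‖a_1‖ = (0, -4)/4.0000 = (0.0000, -1.0000).
r_{12} = q_1·a_2 = -4.0000.
u_2 = a_2 + 4.0000·q_1 = (1.0000, 0.0000).
‖u_2‖ = 1.0000, so q_2 = (1.0000, 0.0000).

Q = [[0.0000, 1.0000], [-1.0000, 0.0000]], R = [[4.0000, -4.0000], [0.0000, 1.0000]]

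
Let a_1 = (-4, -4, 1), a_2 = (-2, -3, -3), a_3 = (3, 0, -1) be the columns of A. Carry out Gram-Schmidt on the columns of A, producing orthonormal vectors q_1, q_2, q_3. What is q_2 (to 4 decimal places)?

q_2 = (0.0167, -0.2581, -0.9660)

a_1 = (-4, -4, 1); ‖a_1‖ = 5.7446, so q_1 = (-0.6963, -0.6963, 0.1741).
q_1·a_2 = (-0.6963)·(-2) + (-0.6963)·(-3) + 0.1741·(-3) = 2.9593.
u_2 = a_2 − 2.9593·q_1 = (0.0606, -0.9394, -3.5152).
‖u_2‖ = 3.6390, so q_2 = (0.0167, -0.2581, -0.9660).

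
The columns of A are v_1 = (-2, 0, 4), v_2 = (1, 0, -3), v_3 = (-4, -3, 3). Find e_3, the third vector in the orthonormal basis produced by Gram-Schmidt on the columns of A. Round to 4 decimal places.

e_3 = (0.0000, -1.0000, 0.0000)

v_1 = (-2, 0, 4); ‖v_1‖ = 4.4721, so e_1 = (-0.4472, 0.0000, 0.8944).
e_1·v_2 = (-0.4472)·1 + 0.0000·0 + 0.8944·(-3) = -3.1305.
u_2 = v_2 + 3.1305·e_1 = (-0.4000, 0.0000, -0.2000).
‖u_2‖ = 0.4472, so e_2 = (-0.8944, 0.0000, -0.4472).
e_1·v_3 = (-0.4472)·(-4) + 0.0000·(-3) + 0.8944·3 = 4.4721; e_2·v_3 = (-0.8944)·(-4) + 0.0000·(-3) + (-0.4472)·3 = 2.2361.
u_3 = v_3 − 4.4721·e_1 − 2.2361·e_2 = (0.0000, -3.0000, 0.0000).
‖u_3‖ = 3.0000, so e_3 = (0.0000, -1.0000, 0.0000).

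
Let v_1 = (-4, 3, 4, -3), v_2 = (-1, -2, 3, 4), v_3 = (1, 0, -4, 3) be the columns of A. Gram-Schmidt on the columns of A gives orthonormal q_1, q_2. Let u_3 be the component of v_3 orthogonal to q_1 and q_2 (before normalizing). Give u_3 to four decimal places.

q_1 = v_1/‖v_1‖ = (-4, 3, 4, -3)/7.0711 = (-0.5657, 0.4243, 0.5657, -0.4243).
r_{12} = q_1·v_2 = -0.2828.
u_2 = v_2 + 0.2828·q_1 = (-1.1600, -1.8800, 3.1600, 3.8800).
‖u_2‖ = 5.4699, so q_2 = (-0.2121, -0.3437, 0.5777, 0.7093).
r_{13} = q_1·v_3 = -4.1012; r_{23} = q_2·v_3 = -0.3949.
u_3 = v_3 + 4.1012·q_1 + 0.3949·q_2 = (-1.4037, 1.6043, -1.4519, 1.5401).

u_3 = (-1.4037, 1.6043, -1.4519, 1.5401)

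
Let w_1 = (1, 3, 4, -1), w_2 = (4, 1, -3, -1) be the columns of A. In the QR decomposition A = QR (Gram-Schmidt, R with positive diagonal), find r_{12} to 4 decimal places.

q_1 = w_1/‖w_1‖ = (1, 3, 4, -1)/5.1962 = (0.1925, 0.5774, 0.7698, -0.1925).
r_{12} = q_1·w_2 = -0.7698.

r_{12} = -0.7698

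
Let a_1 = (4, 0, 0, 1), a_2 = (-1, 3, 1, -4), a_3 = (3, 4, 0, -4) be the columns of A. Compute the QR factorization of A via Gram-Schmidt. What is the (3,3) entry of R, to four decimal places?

a_1 = (4, 0, 0, 1); ‖a_1‖ = 4.1231, so q_1 = (0.9701, 0.0000, 0.0000, 0.2425).
q_1·a_2 = 0.9701·(-1) + 0.0000·3 + 0.0000·1 + 0.2425·(-4) = -1.9403.
u_2 = a_2 + 1.9403·q_1 = (0.8824, 3.0000, 1.0000, -3.5294).
‖u_2‖ = 4.8203, so q_2 = (0.1830, 0.6224, 0.2075, -0.7322).
q_1·a_3 = 0.9701·3 + 0.0000·4 + 0.0000·0 + 0.2425·(-4) = 1.9403; q_2·a_3 = 0.1830·3 + 0.6224·4 + 0.2075·0 + (-0.7322)·(-4) = 5.9674.
u_3 = a_3 − 1.9403·q_1 − 5.9674·q_2 = (0.0253, 0.2861, -1.2380, -0.1013).
r_{33} = ‖u_3‖ = 1.2749.

r_{33} = 1.2749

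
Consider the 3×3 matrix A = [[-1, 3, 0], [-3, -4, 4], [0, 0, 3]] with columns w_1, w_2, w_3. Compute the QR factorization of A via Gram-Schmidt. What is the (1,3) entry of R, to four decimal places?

r_{13} = -3.7947

e_1 = w_1/‖w_1‖ = (-1, -3, 0)/3.1623 = (-0.3162, -0.9487, 0.0000).
r_{13} = e_1·w_3 = -3.7947.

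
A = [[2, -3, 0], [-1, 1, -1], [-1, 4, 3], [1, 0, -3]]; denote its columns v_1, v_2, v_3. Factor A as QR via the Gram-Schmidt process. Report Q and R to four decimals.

v_1 = (2, -1, -1, 1); ‖v_1‖ = 2.6458, so e_1 = (0.7559, -0.3780, -0.3780, 0.3780).
e_1·v_2 = 0.7559·(-3) + (-0.3780)·1 + (-0.3780)·4 + 0.3780·0 = -4.1576.
u_2 = v_2 + 4.1576·e_1 = (0.1429, -0.5714, 2.4286, 1.5714).
‖u_2‖ = 2.9520, so e_2 = (0.0484, -0.1936, 0.8227, 0.5323).
e_1·v_3 = 0.7559·0 + (-0.3780)·(-1) + (-0.3780)·3 + 0.3780·(-3) = -1.8898; e_2·v_3 = 0.0484·0 + (-0.1936)·(-1) + 0.8227·3 + 0.5323·(-3) = 1.0647.
u_3 = v_3 + 1.8898·e_1 − 1.0647·e_2 = (1.3770, -1.5082, 1.4098, -2.8525).
‖u_3‖ = 3.7809, so e_3 = (0.3642, -0.3989, 0.3729, -0.7544).

Q = [[0.7559, 0.0484, 0.3642], [-0.3780, -0.1936, -0.3989], [-0.3780, 0.8227, 0.3729], [0.3780, 0.5323, -0.7544]], R = [[2.6458, -4.1576, -1.8898], [0.0000, 2.9520, 1.0647], [0.0000, 0.0000, 3.7809]]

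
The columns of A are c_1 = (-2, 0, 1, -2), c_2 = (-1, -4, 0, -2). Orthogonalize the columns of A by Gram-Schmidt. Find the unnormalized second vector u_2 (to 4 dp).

u_2 = (0.3333, -4.0000, -0.6667, -0.6667)

c_1 = (-2, 0, 1, -2); ‖c_1‖ = 3.0000, so q_1 = (-0.6667, 0.0000, 0.3333, -0.6667).
q_1·c_2 = (-0.6667)·(-1) + 0.0000·(-4) + 0.3333·0 + (-0.6667)·(-2) = 2.0000.
u_2 = c_2 − 2.0000·q_1 = (0.3333, -4.0000, -0.6667, -0.6667).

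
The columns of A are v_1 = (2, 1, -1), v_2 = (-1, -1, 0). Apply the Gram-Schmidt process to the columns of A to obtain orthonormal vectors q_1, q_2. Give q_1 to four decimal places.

q_1 = v_1/‖v_1‖ = (2, 1, -1)/2.4495 = (0.8165, 0.4082, -0.4082).

q_1 = (0.8165, 0.4082, -0.4082)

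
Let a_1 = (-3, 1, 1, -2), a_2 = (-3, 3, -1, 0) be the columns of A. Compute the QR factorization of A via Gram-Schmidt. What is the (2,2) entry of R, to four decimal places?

r_{22} = 3.3066

a_1 = (-3, 1, 1, -2); ‖a_1‖ = 3.8730, so e_1 = (-0.7746, 0.2582, 0.2582, -0.5164).
e_1·a_2 = (-0.7746)·(-3) + 0.2582·3 + 0.2582·(-1) + (-0.5164)·0 = 2.8402.
u_2 = a_2 − 2.8402·e_1 = (-0.8000, 2.2667, -1.7333, 1.4667).
r_{22} = ‖u_2‖ = 3.3066.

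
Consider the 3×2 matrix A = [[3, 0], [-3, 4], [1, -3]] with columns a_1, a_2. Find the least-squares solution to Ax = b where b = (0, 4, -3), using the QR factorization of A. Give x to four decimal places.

q_1 = a_1/‖a_1‖ = (3, -3, 1)/4.3589 = (0.6882, -0.6882, 0.2294).
r_{12} = q_1·a_2 = -3.4412.
u_2 = a_2 + 3.4412·q_1 = (2.3684, 1.6316, -2.2105).
‖u_2‖ = 3.6274, so q_2 = (0.6529, 0.4498, -0.6094).
Qᵀb = (-3.4412, 3.6274).
Back-substitute: x_2 = 3.6274/3.6274 = 1.0000.
x_1 = (-3.4412 + 3.4412·1.0000)/4.3589 = 0.0000.

x = (0.0000, 1.0000)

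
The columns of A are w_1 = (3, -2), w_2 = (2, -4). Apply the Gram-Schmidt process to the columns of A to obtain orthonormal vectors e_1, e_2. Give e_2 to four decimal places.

e_2 = (-0.5547, -0.8321)

w_1 = (3, -2); ‖w_1‖ = 3.6056, so e_1 = (0.8321, -0.5547).
e_1·w_2 = 0.8321·2 + (-0.5547)·(-4) = 3.8829.
u_2 = w_2 − 3.8829·e_1 = (-1.2308, -1.8462).
‖u_2‖ = 2.2188, so e_2 = (-0.5547, -0.8321).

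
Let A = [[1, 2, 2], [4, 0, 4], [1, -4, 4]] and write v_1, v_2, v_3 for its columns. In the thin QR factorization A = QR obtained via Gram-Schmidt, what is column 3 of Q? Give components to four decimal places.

e_3 = (0.8480, -0.3180, 0.4240)

v_1 = (1, 4, 1); ‖v_1‖ = 4.2426, so e_1 = (0.2357, 0.9428, 0.2357).
e_1·v_2 = 0.2357·2 + 0.9428·0 + 0.2357·(-4) = -0.4714.
u_2 = v_2 + 0.4714·e_1 = (2.1111, 0.4444, -3.8889).
‖u_2‖ = 4.4472, so e_2 = (0.4747, 0.0999, -0.8745).
e_1·v_3 = 0.2357·2 + 0.9428·4 + 0.2357·4 = 5.1854; e_2·v_3 = 0.4747·2 + 0.0999·4 + (-0.8745)·4 = -2.1487.
u_3 = v_3 − 5.1854·e_1 + 2.1487·e_2 = (1.7978, -0.6742, 0.8989).
‖u_3‖ = 2.1200, so e_3 = (0.8480, -0.3180, 0.4240).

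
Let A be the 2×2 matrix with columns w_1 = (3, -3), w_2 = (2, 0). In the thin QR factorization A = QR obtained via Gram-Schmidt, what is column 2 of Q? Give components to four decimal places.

q_1 = w_1/‖w_1‖ = (3, -3)/4.2426 = (0.7071, -0.7071).
r_{12} = q_1·w_2 = 1.4142.
u_2 = w_2 − 1.4142·q_1 = (1.0000, 1.0000).
‖u_2‖ = 1.4142, so q_2 = (0.7071, 0.7071).

q_2 = (0.7071, 0.7071)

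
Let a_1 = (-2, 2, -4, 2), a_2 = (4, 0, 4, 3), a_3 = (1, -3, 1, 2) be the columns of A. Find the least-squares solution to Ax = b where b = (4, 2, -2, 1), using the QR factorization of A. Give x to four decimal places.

x = (0.4952, 0.6473, -0.4734)

e_1 = a_1/‖a_1‖ = (-2, 2, -4, 2)/5.2915 = (-0.3780, 0.3780, -0.7559, 0.3780).
r_{12} = e_1·a_2 = -3.4017.
u_2 = a_2 + 3.4017·e_1 = (2.7143, 1.2857, 1.4286, 4.2857).
‖u_2‖ = 5.4248, so e_2 = (0.5003, 0.2370, 0.2633, 0.7900).
r_{13} = e_1·a_3 = -1.5119; r_{23} = e_2·a_3 = 1.6327.
u_3 = a_3 + 1.5119·e_1 − 1.6327·e_2 = (-0.3883, -2.8155, -0.5728, 1.2816).
‖u_3‖ = 3.1699, so e_3 = (-0.1225, -0.8882, -0.1807, 0.4043).
Qᵀb = (1.1339, 2.7387, -1.5007).
Back-substitute: x_3 = -1.5007/3.1699 = -0.4734.
x_2 = (2.7387 − 1.6327·(-0.4734))/5.4248 = 0.6473.
x_1 = (1.1339 + 3.4017·0.6473 + 1.5119·(-0.4734))/5.2915 = 0.4952.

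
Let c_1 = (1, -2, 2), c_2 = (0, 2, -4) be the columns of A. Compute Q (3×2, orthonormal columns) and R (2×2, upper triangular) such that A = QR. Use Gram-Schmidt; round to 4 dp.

c_1 = (1, -2, 2); ‖c_1‖ = 3.0000, so e_1 = (0.3333, -0.6667, 0.6667).
e_1·c_2 = 0.3333·0 + (-0.6667)·2 + 0.6667·(-4) = -4.0000.
u_2 = c_2 + 4.0000·e_1 = (1.3333, -0.6667, -1.3333).
‖u_2‖ = 2.0000, so e_2 = (0.6667, -0.3333, -0.6667).

Q = [[0.3333, 0.6667], [-0.6667, -0.3333], [0.6667, -0.6667]], R = [[3.0000, -4.0000], [0.0000, 2.0000]]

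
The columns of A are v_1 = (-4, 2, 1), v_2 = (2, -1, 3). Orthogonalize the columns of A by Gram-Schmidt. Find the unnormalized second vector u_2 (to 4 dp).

v_1 = (-4, 2, 1); ‖v_1‖ = 4.5826, so e_1 = (-0.8729, 0.4364, 0.2182).
e_1·v_2 = (-0.8729)·2 + 0.4364·(-1) + 0.2182·3 = -1.5275.
u_2 = v_2 + 1.5275·e_1 = (0.6667, -0.3333, 3.3333).

u_2 = (0.6667, -0.3333, 3.3333)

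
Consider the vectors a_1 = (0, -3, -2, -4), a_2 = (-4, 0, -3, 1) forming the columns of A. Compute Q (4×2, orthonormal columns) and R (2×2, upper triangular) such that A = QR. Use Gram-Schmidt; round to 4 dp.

e_1 = a_1/‖a_1‖ = (0, -3, -2, -4)/5.3852 = (0.0000, -0.5571, -0.3714, -0.7428).
r_{12} = e_1·a_2 = 0.3714.
u_2 = a_2 − 0.3714·e_1 = (-4.0000, 0.2069, -2.8621, 1.2759).
‖u_2‖ = 5.0855, so e_2 = (-0.7866, 0.0407, -0.5628, 0.2509).

Q = [[0.0000, -0.7866], [-0.5571, 0.0407], [-0.3714, -0.5628], [-0.7428, 0.2509]], R = [[5.3852, 0.3714], [0.0000, 5.0855]]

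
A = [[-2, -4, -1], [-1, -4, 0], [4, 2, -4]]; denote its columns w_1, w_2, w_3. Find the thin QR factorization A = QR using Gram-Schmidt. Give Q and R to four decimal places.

Q = [[-0.4364, -0.5089, -0.7420], [-0.2182, -0.7402, 0.6360], [0.8729, -0.4395, -0.2120]], R = [[4.5826, 4.3644, -3.0551], [0.0000, 4.1173, 2.2668], [0.0000, 0.0000, 1.5900]]

q_1 = w_1/‖w_1‖ = (-2, -1, 4)/4.5826 = (-0.4364, -0.2182, 0.8729).
r_{12} = q_1·w_2 = 4.3644.
u_2 = w_2 − 4.3644·q_1 = (-2.0952, -3.0476, -1.8095).
‖u_2‖ = 4.1173, so q_2 = (-0.5089, -0.7402, -0.4395).
r_{13} = q_1·w_3 = -3.0551; r_{23} = q_2·w_3 = 2.2668.
u_3 = w_3 + 3.0551·q_1 − 2.2668·q_2 = (-1.1798, 1.0112, -0.3371).
‖u_3‖ = 1.5900, so q_3 = (-0.7420, 0.6360, -0.2120).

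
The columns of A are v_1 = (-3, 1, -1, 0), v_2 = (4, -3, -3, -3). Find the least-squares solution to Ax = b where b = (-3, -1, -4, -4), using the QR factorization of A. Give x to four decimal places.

q_1 = v_1/‖v_1‖ = (-3, 1, -1, 0)/3.3166 = (-0.9045, 0.3015, -0.3015, 0.0000).
r_{12} = q_1·v_2 = -3.6181.
u_2 = v_2 + 3.6181·q_1 = (0.7273, -1.9091, -4.0909, -3.0000).
‖u_2‖ = 5.4689, so q_2 = (0.1330, -0.3491, -0.7480, -0.5486).
Qᵀb = (3.6181, 5.1365).
Back-substitute: x_2 = 5.1365/5.4689 = 0.9392.
x_1 = (3.6181 + 3.6181·0.9392)/3.3166 = 2.1155.

x = (2.1155, 0.9392)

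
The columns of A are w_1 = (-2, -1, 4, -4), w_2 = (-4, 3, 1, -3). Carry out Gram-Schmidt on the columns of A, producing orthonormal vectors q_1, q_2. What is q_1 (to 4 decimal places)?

q_1 = (-0.3288, -0.1644, 0.6576, -0.6576)

w_1 = (-2, -1, 4, -4); ‖w_1‖ = 6.0828, so q_1 = (-0.3288, -0.1644, 0.6576, -0.6576).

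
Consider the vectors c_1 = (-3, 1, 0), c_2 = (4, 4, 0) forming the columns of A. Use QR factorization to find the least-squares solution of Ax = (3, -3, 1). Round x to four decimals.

x = (-1.5000, -0.3750)

e_1 = c_1/‖c_1‖ = (-3, 1, 0)/3.1623 = (-0.9487, 0.3162, 0.0000).
r_{12} = e_1·c_2 = -2.5298.
u_2 = c_2 + 2.5298·e_1 = (1.6000, 4.8000, 0.0000).
‖u_2‖ = 5.0596, so e_2 = (0.3162, 0.9487, 0.0000).
Qᵀb = (-3.7947, -1.8974).
Back-substitute: x_2 = -1.8974/5.0596 = -0.3750.
x_1 = (-3.7947 + 2.5298·(-0.3750))/3.1623 = -1.5000.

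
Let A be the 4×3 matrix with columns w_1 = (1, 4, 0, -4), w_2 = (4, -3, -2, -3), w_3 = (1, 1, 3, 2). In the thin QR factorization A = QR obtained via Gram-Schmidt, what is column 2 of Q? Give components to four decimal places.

w_1 = (1, 4, 0, -4); ‖w_1‖ = 5.7446, so e_1 = (0.1741, 0.6963, 0.0000, -0.6963).
e_1·w_2 = 0.1741·4 + 0.6963·(-3) + 0.0000·(-2) + (-0.6963)·(-3) = 0.6963.
u_2 = w_2 − 0.6963·e_1 = (3.8788, -3.4848, -2.0000, -2.5152).
‖u_2‖ = 6.1250, so e_2 = (0.6333, -0.5690, -0.3265, -0.4106).

e_2 = (0.6333, -0.5690, -0.3265, -0.4106)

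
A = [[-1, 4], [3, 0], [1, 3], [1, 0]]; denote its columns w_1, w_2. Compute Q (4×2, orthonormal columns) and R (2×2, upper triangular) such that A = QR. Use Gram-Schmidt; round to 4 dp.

Q = [[-0.2887, 0.7846], [0.8660, 0.0501], [0.2887, 0.6177], [0.2887, 0.0167]], R = [[3.4641, -0.2887], [0.0000, 4.9917]]

q_1 = w_1/‖w_1‖ = (-1, 3, 1, 1)/3.4641 = (-0.2887, 0.8660, 0.2887, 0.2887).
r_{12} = q_1·w_2 = -0.2887.
u_2 = w_2 + 0.2887·q_1 = (3.9167, 0.2500, 3.0833, 0.0833).
‖u_2‖ = 4.9917, so q_2 = (0.7846, 0.0501, 0.6177, 0.0167).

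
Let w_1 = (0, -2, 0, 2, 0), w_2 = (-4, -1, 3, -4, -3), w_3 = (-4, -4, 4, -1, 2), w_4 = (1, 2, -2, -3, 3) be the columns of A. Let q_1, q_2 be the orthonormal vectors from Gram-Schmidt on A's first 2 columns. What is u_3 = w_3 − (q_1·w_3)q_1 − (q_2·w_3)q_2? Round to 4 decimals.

u_3 = (-1.0323, -0.6452, 1.7742, -0.6452, 4.2258)

w_1 = (0, -2, 0, 2, 0); ‖w_1‖ = 2.8284, so q_1 = (0.0000, -0.7071, 0.0000, 0.7071, 0.0000).
q_1·w_2 = 0.0000·(-4) + (-0.7071)·(-1) + 0.0000·3 + 0.7071·(-4) + 0.0000·(-3) = -2.1213.
u_2 = w_2 + 2.1213·q_1 = (-4.0000, -2.5000, 3.0000, -2.5000, -3.0000).
‖u_2‖ = 6.8191, so q_2 = (-0.5866, -0.3666, 0.4399, -0.3666, -0.4399).
q_1·w_3 = 0.0000·(-4) + (-0.7071)·(-4) + 0.0000·4 + 0.7071·(-1) + 0.0000·2 = 2.1213; q_2·w_3 = (-0.5866)·(-4) + (-0.3666)·(-4) + 0.4399·4 + (-0.3666)·(-1) + (-0.4399)·2 = 5.0593.
u_3 = w_3 − 2.1213·q_1 − 5.0593·q_2 = (-1.0323, -0.6452, 1.7742, -0.6452, 4.2258).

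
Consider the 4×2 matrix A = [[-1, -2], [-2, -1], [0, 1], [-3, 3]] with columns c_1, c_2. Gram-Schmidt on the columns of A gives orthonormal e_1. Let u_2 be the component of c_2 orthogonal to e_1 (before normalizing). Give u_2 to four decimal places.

u_2 = (-2.3571, -1.7143, 1.0000, 1.9286)

e_1 = c_1/‖c_1‖ = (-1, -2, 0, -3)/3.7417 = (-0.2673, -0.5345, 0.0000, -0.8018).
r_{12} = e_1·c_2 = -1.3363.
u_2 = c_2 + 1.3363·e_1 = (-2.3571, -1.7143, 1.0000, 1.9286).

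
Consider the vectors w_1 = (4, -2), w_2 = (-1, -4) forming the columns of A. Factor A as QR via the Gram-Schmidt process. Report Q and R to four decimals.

Q = [[0.8944, -0.4472], [-0.4472, -0.8944]], R = [[4.4721, 0.8944], [0.0000, 4.0249]]

w_1 = (4, -2); ‖w_1‖ = 4.4721, so e_1 = (0.8944, -0.4472).
e_1·w_2 = 0.8944·(-1) + (-0.4472)·(-4) = 0.8944.
u_2 = w_2 − 0.8944·e_1 = (-1.8000, -3.6000).
‖u_2‖ = 4.0249, so e_2 = (-0.4472, -0.8944).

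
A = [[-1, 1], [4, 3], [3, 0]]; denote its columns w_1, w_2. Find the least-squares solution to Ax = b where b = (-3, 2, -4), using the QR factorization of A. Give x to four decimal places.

x = (-0.3094, 0.6403)

w_1 = (-1, 4, 3); ‖w_1‖ = 5.0990, so q_1 = (-0.1961, 0.7845, 0.5883).
q_1·w_2 = (-0.1961)·1 + 0.7845·3 + 0.5883·0 = 2.1573.
u_2 = w_2 − 2.1573·q_1 = (1.4231, 1.3077, -1.2692).
‖u_2‖ = 2.3122, so q_2 = (0.6155, 0.5656, -0.5489).
Qᵀb = (-0.1961, 1.4805).
Back-substitute: x_2 = 1.4805/2.3122 = 0.6403.
x_1 = (-0.1961 − 2.1573·0.6403)/5.0990 = -0.3094.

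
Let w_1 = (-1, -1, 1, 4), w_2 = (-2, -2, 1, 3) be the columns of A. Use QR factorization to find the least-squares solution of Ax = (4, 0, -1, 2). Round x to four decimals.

x = (1.9811, -2.0377)

w_1 = (-1, -1, 1, 4); ‖w_1‖ = 4.3589, so q_1 = (-0.2294, -0.2294, 0.2294, 0.9177).
q_1·w_2 = (-0.2294)·(-2) + (-0.2294)·(-2) + 0.2294·1 + 0.9177·3 = 3.9001.
u_2 = w_2 − 3.9001·q_1 = (-1.1053, -1.1053, 0.1053, -0.5789).
‖u_2‖ = 1.6702, so q_2 = (-0.6618, -0.6618, 0.0630, -0.3466).
Qᵀb = (0.6882, -3.4034).
Back-substitute: x_2 = -3.4034/1.6702 = -2.0377.
x_1 = (0.6882 − 3.9001·(-2.0377))/4.3589 = 1.9811.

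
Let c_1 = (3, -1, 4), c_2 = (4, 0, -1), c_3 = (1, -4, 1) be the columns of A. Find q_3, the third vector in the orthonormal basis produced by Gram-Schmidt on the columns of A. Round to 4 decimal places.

c_1 = (3, -1, 4); ‖c_1‖ = 5.0990, so q_1 = (0.5883, -0.1961, 0.7845).
q_1·c_2 = 0.5883·4 + (-0.1961)·0 + 0.7845·(-1) = 1.5689.
u_2 = c_2 − 1.5689·q_1 = (3.0769, 0.3077, -2.2308).
‖u_2‖ = 3.8129, so q_2 = (0.8070, 0.0807, -0.5851).
q_1·c_3 = 0.5883·1 + (-0.1961)·(-4) + 0.7845·1 = 2.1573; q_2·c_3 = 0.8070·1 + 0.0807·(-4) + (-0.5851)·1 = -0.1009.
u_3 = c_3 − 2.1573·q_1 + 0.1009·q_2 = (-0.1878, -3.5688, -0.7513).
‖u_3‖ = 3.6518, so q_3 = (-0.0514, -0.9773, -0.2057).

q_3 = (-0.0514, -0.9773, -0.2057)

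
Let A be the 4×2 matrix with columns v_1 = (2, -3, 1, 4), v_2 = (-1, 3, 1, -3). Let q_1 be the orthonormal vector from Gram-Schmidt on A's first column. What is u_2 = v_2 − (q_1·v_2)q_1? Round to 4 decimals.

u_2 = (0.4667, 0.8000, 1.7333, -0.0667)

q_1 = v_1/‖v_1‖ = (2, -3, 1, 4)/5.4772 = (0.3651, -0.5477, 0.1826, 0.7303).
r_{12} = q_1·v_2 = -4.0166.
u_2 = v_2 + 4.0166·q_1 = (0.4667, 0.8000, 1.7333, -0.0667).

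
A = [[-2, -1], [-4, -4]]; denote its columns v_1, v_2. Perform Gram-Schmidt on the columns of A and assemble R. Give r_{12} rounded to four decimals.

r_{12} = 4.0249

v_1 = (-2, -4); ‖v_1‖ = 4.4721, so q_1 = (-0.4472, -0.8944).
r_{12} = q_1·v_2 = 4.0249.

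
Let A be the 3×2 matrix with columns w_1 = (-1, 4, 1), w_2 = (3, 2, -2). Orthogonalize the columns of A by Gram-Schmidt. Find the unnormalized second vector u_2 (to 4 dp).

q_1 = w_1/‖w_1‖ = (-1, 4, 1)/4.2426 = (-0.2357, 0.9428, 0.2357).
r_{12} = q_1·w_2 = 0.7071.
u_2 = w_2 − 0.7071·q_1 = (3.1667, 1.3333, -2.1667).

u_2 = (3.1667, 1.3333, -2.1667)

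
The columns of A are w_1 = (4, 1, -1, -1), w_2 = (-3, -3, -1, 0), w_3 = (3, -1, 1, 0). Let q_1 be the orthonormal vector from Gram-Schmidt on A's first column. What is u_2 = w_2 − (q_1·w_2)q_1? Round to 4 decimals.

w_1 = (4, 1, -1, -1); ‖w_1‖ = 4.3589, so q_1 = (0.9177, 0.2294, -0.2294, -0.2294).
q_1·w_2 = 0.9177·(-3) + 0.2294·(-3) + (-0.2294)·(-1) + (-0.2294)·0 = -3.2118.
u_2 = w_2 + 3.2118·q_1 = (-0.0526, -2.2632, -1.7368, -0.7368).

u_2 = (-0.0526, -2.2632, -1.7368, -0.7368)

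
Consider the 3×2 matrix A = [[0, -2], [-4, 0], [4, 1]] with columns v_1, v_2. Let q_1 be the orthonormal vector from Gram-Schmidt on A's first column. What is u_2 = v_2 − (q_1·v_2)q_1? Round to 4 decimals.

v_1 = (0, -4, 4); ‖v_1‖ = 5.6569, so q_1 = (0.0000, -0.7071, 0.7071).
q_1·v_2 = 0.0000·(-2) + (-0.7071)·0 + 0.7071·1 = 0.7071.
u_2 = v_2 − 0.7071·q_1 = (-2.0000, 0.5000, 0.5000).

u_2 = (-2.0000, 0.5000, 0.5000)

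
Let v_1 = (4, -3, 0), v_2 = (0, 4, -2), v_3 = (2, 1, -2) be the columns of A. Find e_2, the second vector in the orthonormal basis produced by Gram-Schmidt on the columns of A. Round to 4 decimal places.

v_1 = (4, -3, 0); ‖v_1‖ = 5.0000, so e_1 = (0.8000, -0.6000, 0.0000).
e_1·v_2 = 0.8000·0 + (-0.6000)·4 + 0.0000·(-2) = -2.4000.
u_2 = v_2 + 2.4000·e_1 = (1.9200, 2.5600, -2.0000).
‖u_2‖ = 3.7736, so e_2 = (0.5088, 0.6784, -0.5300).

e_2 = (0.5088, 0.6784, -0.5300)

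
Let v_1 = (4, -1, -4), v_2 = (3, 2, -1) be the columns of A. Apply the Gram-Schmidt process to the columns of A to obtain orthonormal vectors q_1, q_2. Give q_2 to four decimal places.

q_2 = (0.4590, 0.8539, 0.2455)

v_1 = (4, -1, -4); ‖v_1‖ = 5.7446, so q_1 = (0.6963, -0.1741, -0.6963).
q_1·v_2 = 0.6963·3 + (-0.1741)·2 + (-0.6963)·(-1) = 2.4371.
u_2 = v_2 − 2.4371·q_1 = (1.3030, 2.4242, 0.6970).
‖u_2‖ = 2.8391, so q_2 = (0.4590, 0.8539, 0.2455).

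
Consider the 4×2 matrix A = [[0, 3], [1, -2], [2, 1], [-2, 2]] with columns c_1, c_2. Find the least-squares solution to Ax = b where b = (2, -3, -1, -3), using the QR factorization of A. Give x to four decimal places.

x = (0.2603, 0.3356)

q_1 = c_1/‖c_1‖ = (0, 1, 2, -2)/3.0000 = (0.0000, 0.3333, 0.6667, -0.6667).
r_{12} = q_1·c_2 = -1.3333.
u_2 = c_2 + 1.3333·q_1 = (3.0000, -1.5556, 1.8889, 1.1111).
‖u_2‖ = 4.0277, so q_2 = (0.7448, -0.3862, 0.4690, 0.2759).
Qᵀb = (0.3333, 1.3518).
Back-substitute: x_2 = 1.3518/4.0277 = 0.3356.
x_1 = (0.3333 + 1.3333·0.3356)/3.0000 = 0.2603.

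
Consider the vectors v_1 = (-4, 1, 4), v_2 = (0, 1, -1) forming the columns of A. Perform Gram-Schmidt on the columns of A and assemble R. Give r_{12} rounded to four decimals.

e_1 = v_1/‖v_1‖ = (-4, 1, 4)/5.7446 = (-0.6963, 0.1741, 0.6963).
r_{12} = e_1·v_2 = -0.5222.

r_{12} = -0.5222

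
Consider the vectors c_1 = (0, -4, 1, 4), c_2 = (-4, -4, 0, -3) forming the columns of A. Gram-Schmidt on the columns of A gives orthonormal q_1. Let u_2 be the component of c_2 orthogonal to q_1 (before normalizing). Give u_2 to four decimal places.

c_1 = (0, -4, 1, 4); ‖c_1‖ = 5.7446, so q_1 = (0.0000, -0.6963, 0.1741, 0.6963).
q_1·c_2 = 0.0000·(-4) + (-0.6963)·(-4) + 0.1741·0 + 0.6963·(-3) = 0.6963.
u_2 = c_2 − 0.6963·q_1 = (-4.0000, -3.5152, -0.1212, -3.4848).

u_2 = (-4.0000, -3.5152, -0.1212, -3.4848)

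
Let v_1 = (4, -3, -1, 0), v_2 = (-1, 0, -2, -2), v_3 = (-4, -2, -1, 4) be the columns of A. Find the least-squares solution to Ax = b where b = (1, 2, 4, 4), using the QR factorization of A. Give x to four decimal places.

v_1 = (4, -3, -1, 0); ‖v_1‖ = 5.0990, so e_1 = (0.7845, -0.5883, -0.1961, 0.0000).
e_1·v_2 = 0.7845·(-1) + (-0.5883)·0 + (-0.1961)·(-2) + 0.0000·(-2) = -0.3922.
u_2 = v_2 + 0.3922·e_1 = (-0.6923, -0.2308, -2.0769, -2.0000).
‖u_2‖ = 2.9742, so e_2 = (-0.2328, -0.0776, -0.6983, -0.6724).
e_1·v_3 = 0.7845·(-4) + (-0.5883)·(-2) + (-0.1961)·(-1) + 0.0000·4 = -1.7650; e_2·v_3 = (-0.2328)·(-4) + (-0.0776)·(-2) + (-0.6983)·(-1) + (-0.6724)·4 = -0.9052.
u_3 = v_3 + 1.7650·e_1 + 0.9052·e_2 = (-2.8261, -3.1087, -1.9783, 3.3913).
‖u_3‖ = 5.7502, so e_3 = (-0.4915, -0.5406, -0.3440, 0.5898).
Qᵀb = (-1.1767, -5.8709, -0.5898).
Back-substitute: x_3 = -0.5898/5.7502 = -0.1026.
x_2 = (-5.8709 + 0.9052·(-0.1026))/2.9742 = -2.0051.
x_1 = (-1.1767 + 0.3922·(-2.0051) + 1.7650·(-0.1026))/5.0990 = -0.4205.

x = (-0.4205, -2.0051, -0.1026)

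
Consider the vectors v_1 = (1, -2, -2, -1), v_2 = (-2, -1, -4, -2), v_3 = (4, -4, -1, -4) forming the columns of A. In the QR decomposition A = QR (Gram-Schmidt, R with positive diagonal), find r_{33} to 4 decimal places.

e_1 = v_1/‖v_1‖ = (1, -2, -2, -1)/3.1623 = (0.3162, -0.6325, -0.6325, -0.3162).
r_{12} = e_1·v_2 = 3.1623.
u_2 = v_2 − 3.1623·e_1 = (-3.0000, 1.0000, -2.0000, -1.0000).
‖u_2‖ = 3.8730, so e_2 = (-0.7746, 0.2582, -0.5164, -0.2582).
r_{13} = e_1·v_3 = 5.6921; r_{23} = e_2·v_3 = -2.5820.
u_3 = v_3 − 5.6921·e_1 + 2.5820·e_2 = (0.2000, 0.2667, 1.2667, -2.8667).
r_{33} = ‖u_3‖ = 3.1517.

r_{33} = 3.1517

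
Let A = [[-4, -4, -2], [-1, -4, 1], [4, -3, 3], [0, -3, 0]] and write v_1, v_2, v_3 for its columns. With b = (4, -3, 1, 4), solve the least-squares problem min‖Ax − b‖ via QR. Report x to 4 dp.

q_1 = v_1/‖v_1‖ = (-4, -1, 4, 0)/5.7446 = (-0.6963, -0.1741, 0.6963, 0.0000).
r_{12} = q_1·v_2 = 1.3926.
u_2 = v_2 − 1.3926·q_1 = (-3.0303, -3.7576, -3.9697, -3.0000).
‖u_2‖ = 6.9326, so q_2 = (-0.4371, -0.5420, -0.5726, -0.4327).
r_{13} = q_1·v_3 = 3.3075; r_{23} = q_2·v_3 = -1.3856.
u_3 = v_3 − 3.3075·q_1 + 1.3856·q_2 = (-0.3026, 0.8247, -0.0965, -0.5996).
‖u_3‖ = 1.0680, so q_3 = (-0.2834, 0.7722, -0.0903, -0.5614).
Qᵀb = (-1.5667, -2.4260, -5.7863).
Back-substitute: x_3 = -5.7863/1.0680 = -5.4179.
x_2 = (-2.4260 + 1.3856·(-5.4179))/6.9326 = -1.4328.
x_1 = (-1.5667 − 1.3926·(-1.4328) − 3.3075·(-5.4179))/5.7446 = 3.1940.

x = (3.1940, -1.4328, -5.4179)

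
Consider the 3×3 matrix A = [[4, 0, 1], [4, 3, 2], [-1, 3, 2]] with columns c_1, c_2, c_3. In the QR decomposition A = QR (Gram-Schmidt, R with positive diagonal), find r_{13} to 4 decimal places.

r_{13} = 1.7408

c_1 = (4, 4, -1); ‖c_1‖ = 5.7446, so q_1 = (0.6963, 0.6963, -0.1741).
r_{13} = q_1·c_3 = 1.7408.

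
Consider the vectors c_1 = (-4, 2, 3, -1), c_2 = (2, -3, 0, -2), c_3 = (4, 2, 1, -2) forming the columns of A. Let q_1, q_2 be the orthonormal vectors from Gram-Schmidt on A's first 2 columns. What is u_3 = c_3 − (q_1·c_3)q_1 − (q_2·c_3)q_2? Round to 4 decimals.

c_1 = (-4, 2, 3, -1); ‖c_1‖ = 5.4772, so q_1 = (-0.7303, 0.3651, 0.5477, -0.1826).
q_1·c_2 = (-0.7303)·2 + 0.3651·(-3) + 0.5477·0 + (-0.1826)·(-2) = -2.1909.
u_2 = c_2 + 2.1909·q_1 = (0.4000, -2.2000, 1.2000, -2.4000).
‖u_2‖ = 3.4928, so q_2 = (0.1145, -0.6299, 0.3436, -0.6871).
q_1·c_3 = (-0.7303)·4 + 0.3651·2 + 0.5477·1 + (-0.1826)·(-2) = -1.2780; q_2·c_3 = 0.1145·4 + (-0.6299)·2 + 0.3436·1 + (-0.6871)·(-2) = 0.9162.
u_3 = c_3 + 1.2780·q_1 − 0.9162·q_2 = (2.9617, 3.0437, 1.3852, -1.6038).

u_3 = (2.9617, 3.0437, 1.3852, -1.6038)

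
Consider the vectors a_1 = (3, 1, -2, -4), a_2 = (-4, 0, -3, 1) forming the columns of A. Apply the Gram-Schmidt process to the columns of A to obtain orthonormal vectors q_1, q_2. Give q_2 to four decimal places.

q_2 = (-0.6301, 0.0700, -0.7702, -0.0700)

a_1 = (3, 1, -2, -4); ‖a_1‖ = 5.4772, so q_1 = (0.5477, 0.1826, -0.3651, -0.7303).
q_1·a_2 = 0.5477·(-4) + 0.1826·0 + (-0.3651)·(-3) + (-0.7303)·1 = -1.8257.
u_2 = a_2 + 1.8257·q_1 = (-3.0000, 0.3333, -3.6667, -0.3333).
‖u_2‖ = 4.7610, so q_2 = (-0.6301, 0.0700, -0.7702, -0.0700).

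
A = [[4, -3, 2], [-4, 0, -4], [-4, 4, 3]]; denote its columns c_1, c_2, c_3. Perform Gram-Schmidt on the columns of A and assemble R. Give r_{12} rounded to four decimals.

q_1 = c_1/‖c_1‖ = (4, -4, -4)/6.9282 = (0.5774, -0.5774, -0.5774).
r_{12} = q_1·c_2 = -4.0415.

r_{12} = -4.0415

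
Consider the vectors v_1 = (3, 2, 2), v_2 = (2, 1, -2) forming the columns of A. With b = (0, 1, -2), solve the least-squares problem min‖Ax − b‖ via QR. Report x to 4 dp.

x = (-0.2774, 0.6788)

v_1 = (3, 2, 2); ‖v_1‖ = 4.1231, so q_1 = (0.7276, 0.4851, 0.4851).
q_1·v_2 = 0.7276·2 + 0.4851·1 + 0.4851·(-2) = 0.9701.
u_2 = v_2 − 0.9701·q_1 = (1.2941, 0.5294, -2.4706).
‖u_2‖ = 2.8388, so q_2 = (0.4559, 0.1865, -0.8703).
Qᵀb = (-0.4851, 1.9271).
Back-substitute: x_2 = 1.9271/2.8388 = 0.6788.
x_1 = (-0.4851 − 0.9701·0.6788)/4.1231 = -0.2774.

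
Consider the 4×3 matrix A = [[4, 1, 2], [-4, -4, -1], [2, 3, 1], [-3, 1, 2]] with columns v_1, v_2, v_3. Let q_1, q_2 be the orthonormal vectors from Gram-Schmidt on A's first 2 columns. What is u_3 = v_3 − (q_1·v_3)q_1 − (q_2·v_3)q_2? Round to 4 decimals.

v_1 = (4, -4, 2, -3); ‖v_1‖ = 6.7082, so q_1 = (0.5963, -0.5963, 0.2981, -0.4472).
q_1·v_2 = 0.5963·1 + (-0.5963)·(-4) + 0.2981·3 + (-0.4472)·1 = 3.4286.
u_2 = v_2 − 3.4286·q_1 = (-1.0444, -1.9556, 1.9778, 2.5333).
‖u_2‖ = 3.9044, so q_2 = (-0.2675, -0.5009, 0.5065, 0.6488).
q_1·v_3 = 0.5963·2 + (-0.5963)·(-1) + 0.2981·1 + (-0.4472)·2 = 1.1926; q_2·v_3 = (-0.2675)·2 + (-0.5009)·(-1) + 0.5065·1 + 0.6488·2 = 1.7701.
u_3 = v_3 − 1.1926·q_1 − 1.7701·q_2 = (1.7624, 0.5977, -0.2522, 1.3848).

u_3 = (1.7624, 0.5977, -0.2522, 1.3848)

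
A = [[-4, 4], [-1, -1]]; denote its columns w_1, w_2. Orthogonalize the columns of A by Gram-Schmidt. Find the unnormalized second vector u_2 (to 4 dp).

u_2 = (0.4706, -1.8824)

w_1 = (-4, -1); ‖w_1‖ = 4.1231, so e_1 = (-0.9701, -0.2425).
e_1·w_2 = (-0.9701)·4 + (-0.2425)·(-1) = -3.6380.
u_2 = w_2 + 3.6380·e_1 = (0.4706, -1.8824).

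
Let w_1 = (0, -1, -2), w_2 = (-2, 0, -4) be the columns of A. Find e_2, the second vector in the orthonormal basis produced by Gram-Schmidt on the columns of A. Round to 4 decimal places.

e_2 = (-0.7454, 0.5963, -0.2981)

w_1 = (0, -1, -2); ‖w_1‖ = 2.2361, so e_1 = (0.0000, -0.4472, -0.8944).
e_1·w_2 = 0.0000·(-2) + (-0.4472)·0 + (-0.8944)·(-4) = 3.5777.
u_2 = w_2 − 3.5777·e_1 = (-2.0000, 1.6000, -0.8000).
‖u_2‖ = 2.6833, so e_2 = (-0.7454, 0.5963, -0.2981).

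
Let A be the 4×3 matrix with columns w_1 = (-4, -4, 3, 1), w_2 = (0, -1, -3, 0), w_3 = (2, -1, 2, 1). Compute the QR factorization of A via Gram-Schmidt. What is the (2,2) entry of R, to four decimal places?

r_{22} = 3.0667

q_1 = w_1/‖w_1‖ = (-4, -4, 3, 1)/6.4807 = (-0.6172, -0.6172, 0.4629, 0.1543).
r_{12} = q_1·w_2 = -0.7715.
u_2 = w_2 + 0.7715·q_1 = (-0.4762, -1.4762, -2.6429, 0.1190).
r_{22} = ‖u_2‖ = 3.0667.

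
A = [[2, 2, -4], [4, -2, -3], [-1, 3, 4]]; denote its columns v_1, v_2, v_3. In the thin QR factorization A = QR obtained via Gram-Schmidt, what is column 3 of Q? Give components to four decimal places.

q_1 = v_1/‖v_1‖ = (2, 4, -1)/4.5826 = (0.4364, 0.8729, -0.2182).
r_{12} = q_1·v_2 = -1.5275.
u_2 = v_2 + 1.5275·q_1 = (2.6667, -0.6667, 2.6667).
‖u_2‖ = 3.8297, so q_2 = (0.6963, -0.1741, 0.6963).
r_{13} = q_1·v_3 = -5.2372; r_{23} = q_2·v_3 = 0.5222.
u_3 = v_3 + 5.2372·q_1 − 0.5222·q_2 = (-2.0779, 1.6623, 2.4935).
‖u_3‖ = 3.6467, so q_3 = (-0.5698, 0.4558, 0.6838).

q_3 = (-0.5698, 0.4558, 0.6838)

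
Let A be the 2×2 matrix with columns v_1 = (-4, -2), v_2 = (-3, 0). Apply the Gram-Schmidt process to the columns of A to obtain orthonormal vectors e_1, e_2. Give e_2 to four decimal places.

v_1 = (-4, -2); ‖v_1‖ = 4.4721, so e_1 = (-0.8944, -0.4472).
e_1·v_2 = (-0.8944)·(-3) + (-0.4472)·0 = 2.6833.
u_2 = v_2 − 2.6833·e_1 = (-0.6000, 1.2000).
‖u_2‖ = 1.3416, so e_2 = (-0.4472, 0.8944).

e_2 = (-0.4472, 0.8944)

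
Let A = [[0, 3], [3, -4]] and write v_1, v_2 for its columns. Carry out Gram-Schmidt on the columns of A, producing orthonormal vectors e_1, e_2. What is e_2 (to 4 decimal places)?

e_1 = v_1/‖v_1‖ = (0, 3)/3.0000 = (0.0000, 1.0000).
r_{12} = e_1·v_2 = -4.0000.
u_2 = v_2 + 4.0000·e_1 = (3.0000, 0.0000).
‖u_2‖ = 3.0000, so e_2 = (1.0000, 0.0000).

e_2 = (1.0000, 0.0000)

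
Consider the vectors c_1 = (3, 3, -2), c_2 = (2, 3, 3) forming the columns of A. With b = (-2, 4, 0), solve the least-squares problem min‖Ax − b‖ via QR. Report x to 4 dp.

x = (0.1489, 0.3027)

c_1 = (3, 3, -2); ‖c_1‖ = 4.6904, so q_1 = (0.6396, 0.6396, -0.4264).
q_1·c_2 = 0.6396·2 + 0.6396·3 + (-0.4264)·3 = 1.9188.
u_2 = c_2 − 1.9188·q_1 = (0.7727, 1.7727, 3.8182).
‖u_2‖ = 4.2800, so q_2 = (0.1805, 0.4142, 0.8921).
Qᵀb = (1.2792, 1.2957).
Back-substitute: x_2 = 1.2957/4.2800 = 0.3027.
x_1 = (1.2792 − 1.9188·0.3027)/4.6904 = 0.1489.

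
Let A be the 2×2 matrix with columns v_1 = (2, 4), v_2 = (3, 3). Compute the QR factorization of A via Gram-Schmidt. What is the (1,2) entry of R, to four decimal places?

r_{12} = 4.0249

e_1 = v_1/‖v_1‖ = (2, 4)/4.4721 = (0.4472, 0.8944).
r_{12} = e_1·v_2 = 4.0249.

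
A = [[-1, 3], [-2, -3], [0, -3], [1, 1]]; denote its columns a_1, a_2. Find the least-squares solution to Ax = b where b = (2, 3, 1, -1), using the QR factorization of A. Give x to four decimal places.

x = (-1.4737, -0.0395)

q_1 = a_1/‖a_1‖ = (-1, -2, 0, 1)/2.4495 = (-0.4082, -0.8165, 0.0000, 0.4082).
r_{12} = q_1·a_2 = 1.6330.
u_2 = a_2 − 1.6330·q_1 = (3.6667, -1.6667, -3.0000, 0.3333).
‖u_2‖ = 5.0332, so q_2 = (0.7285, -0.3311, -0.5960, 0.0662).
Qᵀb = (-3.6742, -0.1987).
Back-substitute: x_2 = -0.1987/5.0332 = -0.0395.
x_1 = (-3.6742 − 1.6330·(-0.0395))/2.4495 = -1.4737.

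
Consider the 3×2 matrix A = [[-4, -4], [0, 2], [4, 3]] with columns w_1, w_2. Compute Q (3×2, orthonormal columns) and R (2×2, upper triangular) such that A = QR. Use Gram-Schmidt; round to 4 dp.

Q = [[-0.7071, -0.2357], [0.0000, 0.9428], [0.7071, -0.2357]], R = [[5.6569, 4.9497], [0.0000, 2.1213]]

q_1 = w_1/‖w_1‖ = (-4, 0, 4)/5.6569 = (-0.7071, 0.0000, 0.7071).
r_{12} = q_1·w_2 = 4.9497.
u_2 = w_2 − 4.9497·q_1 = (-0.5000, 2.0000, -0.5000).
‖u_2‖ = 2.1213, so q_2 = (-0.2357, 0.9428, -0.2357).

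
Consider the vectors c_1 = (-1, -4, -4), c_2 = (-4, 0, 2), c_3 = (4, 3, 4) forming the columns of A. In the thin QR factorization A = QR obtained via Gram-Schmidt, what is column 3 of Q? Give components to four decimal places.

q_1 = c_1/‖c_1‖ = (-1, -4, -4)/5.7446 = (-0.1741, -0.6963, -0.6963).
r_{12} = q_1·c_2 = -0.6963.
u_2 = c_2 + 0.6963·q_1 = (-4.1212, -0.4848, 1.5152).
‖u_2‖ = 4.4176, so q_2 = (-0.9329, -0.1098, 0.3430).
r_{13} = q_1·c_3 = -5.5705; r_{23} = q_2·c_3 = -2.6890.
u_3 = c_3 + 5.5705·q_1 + 2.6890·q_2 = (0.5217, -1.1739, 1.0435).
‖u_3‖ = 1.6550, so q_3 = (0.3152, -0.7093, 0.6305).

q_3 = (0.3152, -0.7093, 0.6305)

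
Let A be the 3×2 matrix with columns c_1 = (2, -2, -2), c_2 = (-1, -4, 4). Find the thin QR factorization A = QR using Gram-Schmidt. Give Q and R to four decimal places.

Q = [[0.5774, -0.1166], [-0.5774, -0.7582], [-0.5774, 0.6415]], R = [[3.4641, -0.5774], [0.0000, 5.7155]]

c_1 = (2, -2, -2); ‖c_1‖ = 3.4641, so e_1 = (0.5774, -0.5774, -0.5774).
e_1·c_2 = 0.5774·(-1) + (-0.5774)·(-4) + (-0.5774)·4 = -0.5774.
u_2 = c_2 + 0.5774·e_1 = (-0.6667, -4.3333, 3.6667).
‖u_2‖ = 5.7155, so e_2 = (-0.1166, -0.7582, 0.6415).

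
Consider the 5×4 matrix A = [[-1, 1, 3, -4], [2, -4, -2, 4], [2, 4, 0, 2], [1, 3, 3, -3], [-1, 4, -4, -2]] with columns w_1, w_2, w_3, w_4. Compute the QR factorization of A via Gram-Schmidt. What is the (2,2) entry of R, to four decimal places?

r_{22} = 7.5919

e_1 = w_1/‖w_1‖ = (-1, 2, 2, 1, -1)/3.3166 = (-0.3015, 0.6030, 0.6030, 0.3015, -0.3015).
r_{12} = e_1·w_2 = -0.6030.
u_2 = w_2 + 0.6030·e_1 = (0.8182, -3.6364, 4.3636, 3.1818, 3.8182).
r_{22} = ‖u_2‖ = 7.5919.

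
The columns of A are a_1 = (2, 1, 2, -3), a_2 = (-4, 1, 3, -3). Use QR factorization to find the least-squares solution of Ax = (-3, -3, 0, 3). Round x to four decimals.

x = (-1.1131, 0.2544)

a_1 = (2, 1, 2, -3); ‖a_1‖ = 4.2426, so e_1 = (0.4714, 0.2357, 0.4714, -0.7071).
e_1·a_2 = 0.4714·(-4) + 0.2357·1 + 0.4714·3 + (-0.7071)·(-3) = 1.8856.
u_2 = a_2 − 1.8856·e_1 = (-4.8889, 0.5556, 2.1111, -1.6667).
‖u_2‖ = 5.6075, so e_2 = (-0.8718, 0.0991, 0.3765, -0.2972).
Qᵀb = (-4.2426, 1.4267).
Back-substitute: x_2 = 1.4267/5.6075 = 0.2544.
x_1 = (-4.2426 − 1.8856·0.2544)/4.2426 = -1.1131.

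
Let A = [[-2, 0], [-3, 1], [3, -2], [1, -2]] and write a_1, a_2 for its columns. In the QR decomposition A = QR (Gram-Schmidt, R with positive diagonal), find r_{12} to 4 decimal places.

a_1 = (-2, -3, 3, 1); ‖a_1‖ = 4.7958, so q_1 = (-0.4170, -0.6255, 0.6255, 0.2085).
r_{12} = q_1·a_2 = -2.2937.

r_{12} = -2.2937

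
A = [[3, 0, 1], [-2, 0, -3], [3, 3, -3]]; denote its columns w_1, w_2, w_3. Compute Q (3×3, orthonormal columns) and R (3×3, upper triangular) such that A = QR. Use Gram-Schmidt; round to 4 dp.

w_1 = (3, -2, 3); ‖w_1‖ = 4.6904, so e_1 = (0.6396, -0.4264, 0.6396).
e_1·w_2 = 0.6396·0 + (-0.4264)·0 + 0.6396·3 = 1.9188.
u_2 = w_2 − 1.9188·e_1 = (-1.2273, 0.8182, 1.7727).
‖u_2‖ = 2.3061, so e_2 = (-0.5322, 0.3548, 0.7687).
e_1·w_3 = 0.6396·1 + (-0.4264)·(-3) + 0.6396·(-3) = 0.0000; e_2·w_3 = (-0.5322)·1 + 0.3548·(-3) + 0.7687·(-3) = -3.9027.
u_3 = w_3 + 0.0000·e_1 + 3.9027·e_2 = (-1.0769, -1.6154, 0.0000).
‖u_3‖ = 1.9415, so e_3 = (-0.5547, -0.8321, 0.0000).

Q = [[0.6396, -0.5322, -0.5547], [-0.4264, 0.3548, -0.8321], [0.6396, 0.7687, 0.0000]], R = [[4.6904, 1.9188, 0.0000], [0.0000, 2.3061, -3.9027], [0.0000, 0.0000, 1.9415]]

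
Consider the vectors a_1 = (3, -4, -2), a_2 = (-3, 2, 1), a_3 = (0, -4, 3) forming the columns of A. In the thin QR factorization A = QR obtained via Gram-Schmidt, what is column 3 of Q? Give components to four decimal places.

a_1 = (3, -4, -2); ‖a_1‖ = 5.3852, so e_1 = (0.5571, -0.7428, -0.3714).
e_1·a_2 = 0.5571·(-3) + (-0.7428)·2 + (-0.3714)·1 = -3.5282.
u_2 = a_2 + 3.5282·e_1 = (-1.0345, -0.6207, -0.3103).
‖u_2‖ = 1.2457, so e_2 = (-0.8305, -0.4983, -0.2491).
e_1·a_3 = 0.5571·0 + (-0.7428)·(-4) + (-0.3714)·3 = 1.8570; e_2·a_3 = (-0.8305)·0 + (-0.4983)·(-4) + (-0.2491)·3 = 1.2457.
u_3 = a_3 − 1.8570·e_1 − 1.2457·e_2 = (0.0000, -2.0000, 4.0000).
‖u_3‖ = 4.4721, so e_3 = (0.0000, -0.4472, 0.8944).

e_3 = (0.0000, -0.4472, 0.8944)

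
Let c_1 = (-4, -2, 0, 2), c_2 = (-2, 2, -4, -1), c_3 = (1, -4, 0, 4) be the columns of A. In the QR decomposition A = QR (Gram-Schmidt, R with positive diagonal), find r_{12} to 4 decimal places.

r_{12} = 0.4082

c_1 = (-4, -2, 0, 2); ‖c_1‖ = 4.8990, so q_1 = (-0.8165, -0.4082, 0.0000, 0.4082).
r_{12} = q_1·c_2 = 0.4082.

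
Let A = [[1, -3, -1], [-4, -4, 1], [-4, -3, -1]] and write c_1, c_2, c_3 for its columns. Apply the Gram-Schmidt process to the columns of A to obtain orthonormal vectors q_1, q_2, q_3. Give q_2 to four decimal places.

c_1 = (1, -4, -4); ‖c_1‖ = 5.7446, so q_1 = (0.1741, -0.6963, -0.6963).
q_1·c_2 = 0.1741·(-3) + (-0.6963)·(-4) + (-0.6963)·(-3) = 4.3519.
u_2 = c_2 − 4.3519·q_1 = (-3.7576, -0.9697, 0.0303).
‖u_2‖ = 3.8808, so q_2 = (-0.9682, -0.2499, 0.0078).

q_2 = (-0.9682, -0.2499, 0.0078)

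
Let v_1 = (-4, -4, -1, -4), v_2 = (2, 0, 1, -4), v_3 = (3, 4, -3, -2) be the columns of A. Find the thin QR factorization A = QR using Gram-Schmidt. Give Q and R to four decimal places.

Q = [[-0.5714, 0.5750, -0.0238], [-0.5714, 0.1278, 0.4638], [-0.1429, 0.2556, -0.8563], [-0.5714, -0.7667, -0.2260]], R = [[7.0000, 1.0000, -2.4286], [0.0000, 4.4721, 3.0027], [0.0000, 0.0000, 4.8048]]

v_1 = (-4, -4, -1, -4); ‖v_1‖ = 7.0000, so e_1 = (-0.5714, -0.5714, -0.1429, -0.5714).
e_1·v_2 = (-0.5714)·2 + (-0.5714)·0 + (-0.1429)·1 + (-0.5714)·(-4) = 1.0000.
u_2 = v_2 − 1.0000·e_1 = (2.5714, 0.5714, 1.1429, -3.4286).
‖u_2‖ = 4.4721, so e_2 = (0.5750, 0.1278, 0.2556, -0.7667).
e_1·v_3 = (-0.5714)·3 + (-0.5714)·4 + (-0.1429)·(-3) + (-0.5714)·(-2) = -2.4286; e_2·v_3 = 0.5750·3 + 0.1278·4 + 0.2556·(-3) + (-0.7667)·(-2) = 3.0027.
u_3 = v_3 + 2.4286·e_1 − 3.0027·e_2 = (-0.1143, 2.2286, -4.1143, -1.0857).
‖u_3‖ = 4.8048, so e_3 = (-0.0238, 0.4638, -0.8563, -0.2260).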